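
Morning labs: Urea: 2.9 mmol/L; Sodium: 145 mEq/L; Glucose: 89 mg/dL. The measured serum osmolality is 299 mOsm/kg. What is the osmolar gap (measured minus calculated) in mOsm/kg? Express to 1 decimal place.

Calculated osmolality = 2·Na + glucose/18 + urea
= 2·145 + 89/18 + 2.9
= 290 + 4.94 + 2.90
= 297.84 mOsm/kg ≈ 297.8 mOsm/kg
Osmolar gap = measured − calculated = 299 − 297.8 = 1.2 mOsm/kg

1.2 mOsm/kg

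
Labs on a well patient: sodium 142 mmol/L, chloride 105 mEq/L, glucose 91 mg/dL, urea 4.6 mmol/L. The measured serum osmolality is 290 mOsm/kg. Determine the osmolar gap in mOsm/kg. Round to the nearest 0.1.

-3.7 mOsm/kg

Calculated osmolality = 2·Na + glucose/18 + urea
= 2·142 + 91/18 + 4.6
= 284 + 5.06 + 4.60
= 293.66 mOsm/kg ≈ 293.7 mOsm/kg
Osmolar gap = measured − calculated = 290 − 293.7 = -3.7 mOsm/kg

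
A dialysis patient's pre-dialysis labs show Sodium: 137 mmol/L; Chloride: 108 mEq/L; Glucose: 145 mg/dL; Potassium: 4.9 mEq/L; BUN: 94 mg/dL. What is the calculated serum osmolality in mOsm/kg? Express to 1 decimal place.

315.6 mOsm/kg

Calculated osmolality = 2·Na + glucose/18 + BUN/2.8
= 2·137 + 145/18 + 94/2.8
= 274 + 8.06 + 33.57
= 315.63 mOsm/kg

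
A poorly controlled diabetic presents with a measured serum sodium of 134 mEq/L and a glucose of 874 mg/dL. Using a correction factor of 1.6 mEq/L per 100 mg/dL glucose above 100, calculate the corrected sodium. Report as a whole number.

146 mEq/L

Corrected Na = measured Na + 1.6 · (glucose − 100)/100
= 134 + 1.6 · (874 − 100)/100
= 134 + 12.4
= 146.4 mEq/L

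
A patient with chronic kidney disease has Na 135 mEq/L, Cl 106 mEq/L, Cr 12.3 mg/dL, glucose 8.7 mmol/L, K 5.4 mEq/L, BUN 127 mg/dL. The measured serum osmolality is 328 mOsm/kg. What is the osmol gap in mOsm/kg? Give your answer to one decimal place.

Calculated osmolality = 2·Na + glucose + BUN/2.8
= 2·135 + 8.7 + 127/2.8
= 270 + 8.70 + 45.36
= 324.06 mOsm/kg ≈ 324.1 mOsm/kg
Osmolar gap = measured − calculated = 328 − 324.1 = 3.9 mOsm/kg

3.9 mOsm/kg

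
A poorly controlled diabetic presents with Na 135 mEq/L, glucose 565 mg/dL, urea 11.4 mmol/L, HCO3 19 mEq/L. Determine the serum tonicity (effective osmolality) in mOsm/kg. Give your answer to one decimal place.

301.4 mOsm/kg

Effective osmolality excludes urea (freely permeant across cell membranes):
2·Na + glucose/18
= 2·135 + 565/18
= 270 + 31.39
= 301.39 mOsm/kg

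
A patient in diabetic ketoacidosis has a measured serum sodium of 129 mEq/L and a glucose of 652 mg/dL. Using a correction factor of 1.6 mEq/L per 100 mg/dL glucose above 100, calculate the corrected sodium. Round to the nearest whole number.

Corrected Na = measured Na + 1.6 · (glucose − 100)/100
= 129 + 1.6 · (652 − 100)/100
= 129 + 8.8
= 137.8 mEq/L

138 mEq/L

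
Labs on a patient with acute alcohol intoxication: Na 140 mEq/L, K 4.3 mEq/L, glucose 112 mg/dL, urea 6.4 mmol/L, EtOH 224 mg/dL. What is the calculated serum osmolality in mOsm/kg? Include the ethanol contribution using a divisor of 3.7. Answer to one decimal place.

Calculated osmolality = 2·Na + glucose/18 + urea + ethanol/3.7
= 2·140 + 112/18 + 6.4 + 224/3.7
= 280 + 6.22 + 6.40 + 60.54
= 353.16 mOsm/kg

353.2 mOsm/kg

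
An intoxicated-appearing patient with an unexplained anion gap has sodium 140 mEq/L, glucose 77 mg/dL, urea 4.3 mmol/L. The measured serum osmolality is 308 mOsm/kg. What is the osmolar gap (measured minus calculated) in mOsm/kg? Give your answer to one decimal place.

Calculated osmolality = 2·Na + glucose/18 + urea
= 2·140 + 77/18 + 4.3
= 280 + 4.28 + 4.30
= 288.58 mOsm/kg ≈ 288.6 mOsm/kg
Osmolar gap = measured − calculated = 308 − 288.6 = 19.4 mOsm/kg

19.4 mOsm/kg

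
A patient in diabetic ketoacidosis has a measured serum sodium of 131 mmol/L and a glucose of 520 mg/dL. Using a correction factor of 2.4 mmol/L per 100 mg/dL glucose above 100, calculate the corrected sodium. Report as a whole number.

Corrected Na = measured Na + 2.4 · (glucose − 100)/100
= 131 + 2.4 · (520 − 100)/100
= 131 + 10.1
= 141.1 mmol/L

141 mmol/L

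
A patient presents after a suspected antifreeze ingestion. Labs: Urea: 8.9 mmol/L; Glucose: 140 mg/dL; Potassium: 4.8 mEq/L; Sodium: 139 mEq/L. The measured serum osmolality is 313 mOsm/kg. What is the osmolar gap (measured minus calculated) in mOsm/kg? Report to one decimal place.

18.3 mOsm/kg

Calculated osmolality = 2·Na + glucose/18 + urea
= 2·139 + 140/18 + 8.9
= 278 + 7.78 + 8.90
= 294.68 mOsm/kg ≈ 294.7 mOsm/kg
Osmolar gap = measured − calculated = 313 − 294.7 = 18.3 mOsm/kg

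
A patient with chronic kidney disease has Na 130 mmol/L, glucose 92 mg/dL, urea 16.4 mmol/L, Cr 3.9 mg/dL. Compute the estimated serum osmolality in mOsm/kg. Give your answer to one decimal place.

281.5 mOsm/kg

Calculated osmolality = 2·Na + glucose/18 + urea
= 2·130 + 92/18 + 16.4
= 260 + 5.11 + 16.40
= 281.51 mOsm/kg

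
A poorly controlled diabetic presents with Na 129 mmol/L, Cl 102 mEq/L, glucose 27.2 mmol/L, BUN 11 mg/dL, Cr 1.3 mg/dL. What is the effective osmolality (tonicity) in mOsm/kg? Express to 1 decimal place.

285.2 mOsm/kg

Effective osmolality excludes urea (freely permeant across cell membranes):
2·Na + glucose
= 2·129 + 27.2
= 258 + 27.2
= 285.2 mOsm/kg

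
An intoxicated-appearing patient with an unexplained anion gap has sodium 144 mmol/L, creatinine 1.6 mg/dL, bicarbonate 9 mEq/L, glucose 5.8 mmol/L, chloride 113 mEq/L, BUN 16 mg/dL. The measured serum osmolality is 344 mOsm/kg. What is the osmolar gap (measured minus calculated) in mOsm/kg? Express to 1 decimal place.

Calculated osmolality = 2·Na + glucose + BUN/2.8
= 2·144 + 5.8 + 16/2.8
= 288 + 5.80 + 5.71
= 299.51 mOsm/kg ≈ 299.5 mOsm/kg
Osmolar gap = measured − calculated = 344 − 299.5 = 44.5 mOsm/kg

44.5 mOsm/kg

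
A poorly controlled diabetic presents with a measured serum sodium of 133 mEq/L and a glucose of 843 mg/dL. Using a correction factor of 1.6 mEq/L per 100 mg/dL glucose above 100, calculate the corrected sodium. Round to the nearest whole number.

145 mEq/L

Corrected Na = measured Na + 1.6 · (glucose − 100)/100
= 133 + 1.6 · (843 − 100)/100
= 133 + 11.9
= 144.9 mEq/L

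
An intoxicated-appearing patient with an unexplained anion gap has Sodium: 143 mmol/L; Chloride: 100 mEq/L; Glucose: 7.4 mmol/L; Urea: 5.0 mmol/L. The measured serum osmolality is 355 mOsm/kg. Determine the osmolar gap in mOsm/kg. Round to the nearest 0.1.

56.6 mOsm/kg

Calculated osmolality = 2·Na + glucose + urea
= 2·143 + 7.4 + 5
= 286 + 7.40 + 5
= 298.4 mOsm/kg ≈ 298.4 mOsm/kg
Osmolar gap = measured − calculated = 355 − 298.4 = 56.6 mOsm/kg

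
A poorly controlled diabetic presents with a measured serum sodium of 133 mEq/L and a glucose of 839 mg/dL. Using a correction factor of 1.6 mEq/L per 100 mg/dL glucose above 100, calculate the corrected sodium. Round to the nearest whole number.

145 mEq/L

Corrected Na = measured Na + 1.6 · (glucose − 100)/100
= 133 + 1.6 · (839 − 100)/100
= 133 + 11.8
= 144.8 mEq/L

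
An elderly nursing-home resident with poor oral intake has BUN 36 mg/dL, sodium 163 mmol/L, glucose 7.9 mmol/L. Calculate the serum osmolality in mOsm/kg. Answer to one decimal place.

346.8 mOsm/kg

Calculated osmolality = 2·Na + glucose + BUN/2.8
= 2·163 + 7.9 + 36/2.8
= 326 + 7.90 + 12.86
= 346.76 mOsm/kg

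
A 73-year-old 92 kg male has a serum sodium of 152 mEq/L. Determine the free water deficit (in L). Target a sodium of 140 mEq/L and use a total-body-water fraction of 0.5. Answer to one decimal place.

TBW = 0.5 · 92 = 46 L
Free water deficit = TBW · (Na/140 − 1)
= 46 · (152/140 − 1)
= 46 · 0.0857
= 3.94 L

3.9 L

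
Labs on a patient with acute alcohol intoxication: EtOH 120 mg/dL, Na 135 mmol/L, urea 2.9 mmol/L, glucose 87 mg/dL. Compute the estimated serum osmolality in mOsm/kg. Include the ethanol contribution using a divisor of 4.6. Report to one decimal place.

303.8 mOsm/kg

Calculated osmolality = 2·Na + glucose/18 + urea + ethanol/4.6
= 2·135 + 87/18 + 2.9 + 120/4.6
= 270 + 4.83 + 2.90 + 26.09
= 303.82 mOsm/kg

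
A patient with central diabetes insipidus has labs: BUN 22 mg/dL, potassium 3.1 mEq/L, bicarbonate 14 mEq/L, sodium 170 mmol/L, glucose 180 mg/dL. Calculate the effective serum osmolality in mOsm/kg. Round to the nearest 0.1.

350.0 mOsm/kg

Effective osmolality excludes urea (freely permeant across cell membranes):
2·Na + glucose/18
= 2·170 + 180/18
= 340 + 10
= 350 mOsm/kg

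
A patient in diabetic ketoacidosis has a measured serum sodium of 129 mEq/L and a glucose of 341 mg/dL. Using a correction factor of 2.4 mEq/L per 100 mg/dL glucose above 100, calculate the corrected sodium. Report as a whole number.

135 mEq/L

Corrected Na = measured Na + 2.4 · (glucose − 100)/100
= 129 + 2.4 · (341 − 100)/100
= 129 + 5.8
= 134.8 mEq/L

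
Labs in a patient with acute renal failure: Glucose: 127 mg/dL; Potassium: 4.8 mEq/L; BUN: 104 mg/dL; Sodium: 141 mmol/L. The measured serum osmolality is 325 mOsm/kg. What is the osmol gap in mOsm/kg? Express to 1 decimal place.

Calculated osmolality = 2·Na + glucose/18 + BUN/2.8
= 2·141 + 127/18 + 104/2.8
= 282 + 7.06 + 37.14
= 326.2 mOsm/kg ≈ 326.2 mOsm/kg
Osmolar gap = measured − calculated = 325 − 326.2 = -1.2 mOsm/kg

-1.2 mOsm/kg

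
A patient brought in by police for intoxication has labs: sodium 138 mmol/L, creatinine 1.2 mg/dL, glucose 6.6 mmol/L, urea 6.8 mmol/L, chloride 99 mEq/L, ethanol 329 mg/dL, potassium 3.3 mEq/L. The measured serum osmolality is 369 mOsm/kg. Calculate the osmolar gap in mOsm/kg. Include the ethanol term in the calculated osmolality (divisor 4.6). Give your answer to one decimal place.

Calculated osmolality = 2·Na + glucose + urea + ethanol/4.6
= 2·138 + 6.6 + 6.8 + 329/4.6
= 276 + 6.60 + 6.80 + 71.52
= 360.92 mOsm/kg ≈ 360.9 mOsm/kg
Osmolar gap = measured − calculated = 369 − 360.9 = 8.1 mOsm/kg

8.1 mOsm/kg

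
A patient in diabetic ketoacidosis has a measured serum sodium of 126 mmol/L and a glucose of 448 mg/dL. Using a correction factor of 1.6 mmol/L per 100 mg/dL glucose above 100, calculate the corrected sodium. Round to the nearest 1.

132 mmol/L

Corrected Na = measured Na + 1.6 · (glucose − 100)/100
= 126 + 1.6 · (448 − 100)/100
= 126 + 5.6
= 131.6 mmol/L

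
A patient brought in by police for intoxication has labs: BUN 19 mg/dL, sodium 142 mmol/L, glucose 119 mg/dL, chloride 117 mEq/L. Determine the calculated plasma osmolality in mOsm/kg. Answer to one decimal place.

Calculated osmolality = 2·Na + glucose/18 + BUN/2.8
= 2·142 + 119/18 + 19/2.8
= 284 + 6.61 + 6.79
= 297.4 mOsm/kg

297.4 mOsm/kg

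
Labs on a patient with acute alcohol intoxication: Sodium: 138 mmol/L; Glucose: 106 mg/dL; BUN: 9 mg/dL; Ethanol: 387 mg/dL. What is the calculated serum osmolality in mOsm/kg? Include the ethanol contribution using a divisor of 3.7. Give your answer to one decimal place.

389.7 mOsm/kg

Calculated osmolality = 2·Na + glucose/18 + BUN/2.8 + ethanol/3.7
= 2·138 + 106/18 + 9/2.8 + 387/3.7
= 276 + 5.89 + 3.21 + 104.59
= 389.69 mOsm/kg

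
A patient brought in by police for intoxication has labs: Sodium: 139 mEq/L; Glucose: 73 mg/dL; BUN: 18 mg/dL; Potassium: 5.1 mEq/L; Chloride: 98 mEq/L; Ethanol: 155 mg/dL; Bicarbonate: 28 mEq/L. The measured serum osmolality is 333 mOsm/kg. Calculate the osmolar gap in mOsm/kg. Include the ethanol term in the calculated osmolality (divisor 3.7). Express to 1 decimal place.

2.6 mOsm/kg

Calculated osmolality = 2·Na + glucose/18 + BUN/2.8 + ethanol/3.7
= 2·139 + 73/18 + 18/2.8 + 155/3.7
= 278 + 4.06 + 6.43 + 41.89
= 330.38 mOsm/kg ≈ 330.4 mOsm/kg
Osmolar gap = measured − calculated = 333 − 330.4 = 2.6 mOsm/kg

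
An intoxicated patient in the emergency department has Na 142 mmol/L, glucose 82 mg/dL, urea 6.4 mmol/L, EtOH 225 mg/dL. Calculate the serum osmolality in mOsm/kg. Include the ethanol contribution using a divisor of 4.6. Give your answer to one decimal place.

343.9 mOsm/kg

Calculated osmolality = 2·Na + glucose/18 + urea + ethanol/4.6
= 2·142 + 82/18 + 6.4 + 225/4.6
= 284 + 4.56 + 6.40 + 48.91
= 343.87 mOsm/kg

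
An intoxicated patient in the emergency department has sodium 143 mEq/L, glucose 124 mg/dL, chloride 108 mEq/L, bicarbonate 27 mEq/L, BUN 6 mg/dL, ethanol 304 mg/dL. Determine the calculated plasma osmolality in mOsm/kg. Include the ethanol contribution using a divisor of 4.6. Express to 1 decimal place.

Calculated osmolality = 2·Na + glucose/18 + BUN/2.8 + ethanol/4.6
= 2·143 + 124/18 + 6/2.8 + 304/4.6
= 286 + 6.89 + 2.14 + 66.09
= 361.12 mOsm/kg

361.1 mOsm/kg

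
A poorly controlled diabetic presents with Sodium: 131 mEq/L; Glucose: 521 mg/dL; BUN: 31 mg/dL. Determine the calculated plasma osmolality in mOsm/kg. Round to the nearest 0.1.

Calculated osmolality = 2·Na + glucose/18 + BUN/2.8
= 2·131 + 521/18 + 31/2.8
= 262 + 28.94 + 11.07
= 302.01 mOsm/kg

302.0 mOsm/kg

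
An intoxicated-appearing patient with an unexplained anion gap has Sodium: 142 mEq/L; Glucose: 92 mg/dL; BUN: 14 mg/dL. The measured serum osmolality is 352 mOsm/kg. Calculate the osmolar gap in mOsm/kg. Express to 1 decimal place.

57.9 mOsm/kg

Calculated osmolality = 2·Na + glucose/18 + BUN/2.8
= 2·142 + 92/18 + 14/2.8
= 284 + 5.11 + 5
= 294.11 mOsm/kg ≈ 294.1 mOsm/kg
Osmolar gap = measured − calculated = 352 − 294.1 = 57.9 mOsm/kg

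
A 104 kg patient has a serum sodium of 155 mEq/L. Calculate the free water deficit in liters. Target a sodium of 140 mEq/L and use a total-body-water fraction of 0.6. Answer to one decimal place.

6.7 L

TBW = 0.6 · 104 = 62.4 L
Free water deficit = TBW · (Na/140 − 1)
= 62.4 · (155/140 − 1)
= 62.4 · 0.1071
= 6.68 L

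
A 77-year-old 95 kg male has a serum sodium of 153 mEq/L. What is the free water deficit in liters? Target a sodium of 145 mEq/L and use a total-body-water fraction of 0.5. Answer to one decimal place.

2.6 L

TBW = 0.5 · 95 = 47.5 L
Free water deficit = TBW · (Na/145 − 1)
= 47.5 · (153/145 − 1)
= 47.5 · 0.0552
= 2.62 L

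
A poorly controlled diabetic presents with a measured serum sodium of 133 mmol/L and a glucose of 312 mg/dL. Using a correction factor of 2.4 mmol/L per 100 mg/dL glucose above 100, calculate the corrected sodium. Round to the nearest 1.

138 mmol/L

Corrected Na = measured Na + 2.4 · (glucose − 100)/100
= 133 + 2.4 · (312 − 100)/100
= 133 + 5.1
= 138.1 mmol/L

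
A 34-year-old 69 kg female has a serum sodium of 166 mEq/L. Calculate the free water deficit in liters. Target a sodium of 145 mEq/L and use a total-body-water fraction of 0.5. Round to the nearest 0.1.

5.0 L

TBW = 0.5 · 69 = 34.5 L
Free water deficit = TBW · (Na/145 − 1)
= 34.5 · (166/145 − 1)
= 34.5 · 0.1448
= 5 L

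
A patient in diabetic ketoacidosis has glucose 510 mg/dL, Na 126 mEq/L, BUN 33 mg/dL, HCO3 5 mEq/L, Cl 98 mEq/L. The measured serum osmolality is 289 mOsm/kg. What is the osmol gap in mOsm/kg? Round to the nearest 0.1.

-3.1 mOsm/kg

Calculated osmolality = 2·Na + glucose/18 + BUN/2.8
= 2·126 + 510/18 + 33/2.8
= 252 + 28.33 + 11.79
= 292.12 mOsm/kg ≈ 292.1 mOsm/kg
Osmolar gap = measured − calculated = 289 − 292.1 = -3.1 mOsm/kg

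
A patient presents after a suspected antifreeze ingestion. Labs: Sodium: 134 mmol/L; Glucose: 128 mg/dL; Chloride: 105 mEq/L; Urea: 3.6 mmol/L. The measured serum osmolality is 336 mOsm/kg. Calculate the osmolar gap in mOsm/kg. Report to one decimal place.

57.3 mOsm/kg

Calculated osmolality = 2·Na + glucose/18 + urea
= 2·134 + 128/18 + 3.6
= 268 + 7.11 + 3.60
= 278.71 mOsm/kg ≈ 278.7 mOsm/kg
Osmolar gap = measured − calculated = 336 − 278.7 = 57.3 mOsm/kg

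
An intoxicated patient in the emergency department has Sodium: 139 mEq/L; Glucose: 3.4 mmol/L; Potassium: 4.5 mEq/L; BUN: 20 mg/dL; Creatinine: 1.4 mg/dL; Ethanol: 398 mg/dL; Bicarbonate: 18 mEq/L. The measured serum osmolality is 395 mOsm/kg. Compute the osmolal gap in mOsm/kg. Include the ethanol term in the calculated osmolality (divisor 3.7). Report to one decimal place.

-1.1 mOsm/kg

Calculated osmolality = 2·Na + glucose + BUN/2.8 + ethanol/3.7
= 2·139 + 3.4 + 20/2.8 + 398/3.7
= 278 + 3.40 + 7.14 + 107.57
= 396.11 mOsm/kg ≈ 396.1 mOsm/kg
Osmolar gap = measured − calculated = 395 − 396.1 = -1.1 mOsm/kg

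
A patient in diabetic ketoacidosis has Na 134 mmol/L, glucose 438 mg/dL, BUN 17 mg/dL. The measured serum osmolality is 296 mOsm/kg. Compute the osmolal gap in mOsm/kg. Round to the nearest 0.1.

Calculated osmolality = 2·Na + glucose/18 + BUN/2.8
= 2·134 + 438/18 + 17/2.8
= 268 + 24.33 + 6.07
= 298.4 mOsm/kg ≈ 298.4 mOsm/kg
Osmolar gap = measured − calculated = 296 − 298.4 = -2.4 mOsm/kg

-2.4 mOsm/kg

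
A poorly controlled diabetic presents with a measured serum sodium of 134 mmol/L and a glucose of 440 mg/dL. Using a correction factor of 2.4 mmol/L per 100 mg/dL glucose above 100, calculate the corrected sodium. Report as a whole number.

142 mmol/L

Corrected Na = measured Na + 2.4 · (glucose − 100)/100
= 134 + 2.4 · (440 − 100)/100
= 134 + 8.2
= 142.2 mmol/L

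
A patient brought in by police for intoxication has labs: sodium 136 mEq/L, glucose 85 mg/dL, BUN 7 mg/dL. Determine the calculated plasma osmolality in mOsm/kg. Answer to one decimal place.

Calculated osmolality = 2·Na + glucose/18 + BUN/2.8
= 2·136 + 85/18 + 7/2.8
= 272 + 4.72 + 2.50
= 279.22 mOsm/kg

279.2 mOsm/kg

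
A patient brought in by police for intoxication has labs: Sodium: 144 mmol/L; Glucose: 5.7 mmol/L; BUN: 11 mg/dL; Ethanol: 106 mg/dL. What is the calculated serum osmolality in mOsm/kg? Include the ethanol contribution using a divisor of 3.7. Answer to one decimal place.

Calculated osmolality = 2·Na + glucose + BUN/2.8 + ethanol/3.7
= 2·144 + 5.7 + 11/2.8 + 106/3.7
= 288 + 5.70 + 3.93 + 28.65
= 326.28 mOsm/kg

326.3 mOsm/kg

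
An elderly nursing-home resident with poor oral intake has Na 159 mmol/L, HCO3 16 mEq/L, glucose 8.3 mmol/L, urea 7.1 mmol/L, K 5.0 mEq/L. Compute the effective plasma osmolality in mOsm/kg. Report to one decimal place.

Effective osmolality excludes urea (freely permeant across cell membranes):
2·Na + glucose
= 2·159 + 8.3
= 318 + 8.3
= 326.3 mOsm/kg

326.3 mOsm/kg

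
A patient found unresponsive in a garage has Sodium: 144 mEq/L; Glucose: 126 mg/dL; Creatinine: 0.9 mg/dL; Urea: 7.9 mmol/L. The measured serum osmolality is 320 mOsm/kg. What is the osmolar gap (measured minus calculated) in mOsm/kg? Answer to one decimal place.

17.1 mOsm/kg

Calculated osmolality = 2·Na + glucose/18 + urea
= 2·144 + 126/18 + 7.9
= 288 + 7 + 7.90
= 302.9 mOsm/kg ≈ 302.9 mOsm/kg
Osmolar gap = measured − calculated = 320 − 302.9 = 17.1 mOsm/kg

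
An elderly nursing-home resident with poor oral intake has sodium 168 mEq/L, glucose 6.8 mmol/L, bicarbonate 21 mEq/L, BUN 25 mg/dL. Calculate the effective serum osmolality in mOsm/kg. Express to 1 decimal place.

Effective osmolality excludes urea (freely permeant across cell membranes):
2·Na + glucose
= 2·168 + 6.8
= 336 + 6.8
= 342.8 mOsm/kg

342.8 mOsm/kg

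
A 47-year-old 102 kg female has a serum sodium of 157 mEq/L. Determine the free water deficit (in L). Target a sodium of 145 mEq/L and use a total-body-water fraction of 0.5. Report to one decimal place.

4.2 L

TBW = 0.5 · 102 = 51 L
Free water deficit = TBW · (Na/145 − 1)
= 51 · (157/145 − 1)
= 51 · 0.0828
= 4.22 L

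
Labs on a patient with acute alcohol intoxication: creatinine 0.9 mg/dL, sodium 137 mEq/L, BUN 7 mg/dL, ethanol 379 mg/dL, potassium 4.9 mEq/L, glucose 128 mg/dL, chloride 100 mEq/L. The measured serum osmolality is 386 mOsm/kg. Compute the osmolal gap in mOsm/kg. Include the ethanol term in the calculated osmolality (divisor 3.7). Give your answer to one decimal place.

0.0 mOsm/kg

Calculated osmolality = 2·Na + glucose/18 + BUN/2.8 + ethanol/3.7
= 2·137 + 128/18 + 7/2.8 + 379/3.7
= 274 + 7.11 + 2.50 + 102.43
= 386.04 mOsm/kg ≈ 386.0 mOsm/kg
Osmolar gap = measured − calculated = 386 − 386.0 = 0.0 mOsm/kg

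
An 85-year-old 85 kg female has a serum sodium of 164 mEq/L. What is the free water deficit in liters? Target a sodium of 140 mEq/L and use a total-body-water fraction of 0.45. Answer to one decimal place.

6.6 L

TBW = 0.45 · 85 = 38.25 L
Free water deficit = TBW · (Na/140 − 1)
= 38.25 · (164/140 − 1)
= 38.25 · 0.1714
= 6.56 L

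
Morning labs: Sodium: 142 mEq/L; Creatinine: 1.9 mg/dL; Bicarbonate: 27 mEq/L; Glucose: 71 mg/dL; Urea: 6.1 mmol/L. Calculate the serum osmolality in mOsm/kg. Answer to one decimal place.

Calculated osmolality = 2·Na + glucose/18 + urea
= 2·142 + 71/18 + 6.1
= 284 + 3.94 + 6.10
= 294.04 mOsm/kg

294.0 mOsm/kg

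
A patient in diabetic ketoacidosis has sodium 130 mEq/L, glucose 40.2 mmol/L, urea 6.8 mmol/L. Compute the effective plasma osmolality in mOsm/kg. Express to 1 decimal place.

Effective osmolality excludes urea (freely permeant across cell membranes):
2·Na + glucose
= 2·130 + 40.2
= 260 + 40.2
= 300.2 mOsm/kg

300.2 mOsm/kg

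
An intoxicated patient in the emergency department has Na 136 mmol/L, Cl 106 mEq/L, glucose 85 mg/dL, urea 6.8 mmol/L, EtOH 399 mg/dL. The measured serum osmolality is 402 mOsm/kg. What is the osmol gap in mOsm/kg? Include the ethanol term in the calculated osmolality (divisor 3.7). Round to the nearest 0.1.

10.6 mOsm/kg

Calculated osmolality = 2·Na + glucose/18 + urea + ethanol/3.7
= 2·136 + 85/18 + 6.8 + 399/3.7
= 272 + 4.72 + 6.80 + 107.84
= 391.36 mOsm/kg ≈ 391.4 mOsm/kg
Osmolar gap = measured − calculated = 402 − 391.4 = 10.6 mOsm/kg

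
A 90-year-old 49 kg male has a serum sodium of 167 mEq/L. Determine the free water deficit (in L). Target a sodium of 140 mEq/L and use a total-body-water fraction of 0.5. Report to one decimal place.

4.7 L

TBW = 0.5 · 49 = 24.5 L
Free water deficit = TBW · (Na/140 − 1)
= 24.5 · (167/140 − 1)
= 24.5 · 0.1929
= 4.73 L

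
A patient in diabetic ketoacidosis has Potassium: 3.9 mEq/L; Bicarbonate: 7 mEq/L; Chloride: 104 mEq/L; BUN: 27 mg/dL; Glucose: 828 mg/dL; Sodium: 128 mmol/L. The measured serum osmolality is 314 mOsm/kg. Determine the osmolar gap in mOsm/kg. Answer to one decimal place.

2.4 mOsm/kg

Calculated osmolality = 2·Na + glucose/18 + BUN/2.8
= 2·128 + 828/18 + 27/2.8
= 256 + 46 + 9.64
= 311.64 mOsm/kg ≈ 311.6 mOsm/kg
Osmolar gap = measured − calculated = 314 − 311.6 = 2.4 mOsm/kg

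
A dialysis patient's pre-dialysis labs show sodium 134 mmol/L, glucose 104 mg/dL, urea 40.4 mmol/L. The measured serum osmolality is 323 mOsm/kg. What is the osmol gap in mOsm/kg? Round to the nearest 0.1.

Calculated osmolality = 2·Na + glucose/18 + urea
= 2·134 + 104/18 + 40.4
= 268 + 5.78 + 40.40
= 314.18 mOsm/kg ≈ 314.2 mOsm/kg
Osmolar gap = measured − calculated = 323 − 314.2 = 8.8 mOsm/kg

8.8 mOsm/kg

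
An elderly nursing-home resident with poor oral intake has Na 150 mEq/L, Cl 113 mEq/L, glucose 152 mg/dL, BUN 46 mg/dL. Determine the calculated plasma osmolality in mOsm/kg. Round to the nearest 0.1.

Calculated osmolality = 2·Na + glucose/18 + BUN/2.8
= 2·150 + 152/18 + 46/2.8
= 300 + 8.44 + 16.43
= 324.87 mOsm/kg

324.9 mOsm/kg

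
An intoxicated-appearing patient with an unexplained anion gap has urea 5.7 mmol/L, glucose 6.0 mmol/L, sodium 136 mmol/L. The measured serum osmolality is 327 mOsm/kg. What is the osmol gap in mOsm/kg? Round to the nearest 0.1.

Calculated osmolality = 2·Na + glucose + urea
= 2·136 + 6 + 5.7
= 272 + 6 + 5.70
= 283.7 mOsm/kg ≈ 283.7 mOsm/kg
Osmolar gap = measured − calculated = 327 − 283.7 = 43.3 mOsm/kg

43.3 mOsm/kg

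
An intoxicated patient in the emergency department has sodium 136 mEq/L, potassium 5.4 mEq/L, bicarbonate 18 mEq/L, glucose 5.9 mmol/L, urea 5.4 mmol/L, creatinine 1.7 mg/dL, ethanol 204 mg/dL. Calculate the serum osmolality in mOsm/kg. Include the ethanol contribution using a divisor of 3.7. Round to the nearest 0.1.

Calculated osmolality = 2·Na + glucose + urea + ethanol/3.7
= 2·136 + 5.9 + 5.4 + 204/3.7
= 272 + 5.90 + 5.40 + 55.14
= 338.44 mOsm/kg

338.4 mOsm/kg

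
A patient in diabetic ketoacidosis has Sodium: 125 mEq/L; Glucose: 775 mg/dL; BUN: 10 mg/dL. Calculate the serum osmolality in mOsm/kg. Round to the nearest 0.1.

Calculated osmolality = 2·Na + glucose/18 + BUN/2.8
= 2·125 + 775/18 + 10/2.8
= 250 + 43.06 + 3.57
= 296.63 mOsm/kg

296.6 mOsm/kg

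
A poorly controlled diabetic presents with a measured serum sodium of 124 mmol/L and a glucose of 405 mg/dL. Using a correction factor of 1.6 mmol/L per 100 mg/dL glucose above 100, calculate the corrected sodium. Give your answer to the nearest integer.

129 mmol/L

Corrected Na = measured Na + 1.6 · (glucose − 100)/100
= 124 + 1.6 · (405 − 100)/100
= 124 + 4.9
= 128.9 mmol/L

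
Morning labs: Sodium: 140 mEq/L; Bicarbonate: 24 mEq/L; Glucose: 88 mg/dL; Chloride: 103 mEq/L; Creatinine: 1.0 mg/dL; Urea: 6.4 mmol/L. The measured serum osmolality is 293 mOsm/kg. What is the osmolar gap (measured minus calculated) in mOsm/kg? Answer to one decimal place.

1.7 mOsm/kg

Calculated osmolality = 2·Na + glucose/18 + urea
= 2·140 + 88/18 + 6.4
= 280 + 4.89 + 6.40
= 291.29 mOsm/kg ≈ 291.3 mOsm/kg
Osmolar gap = measured − calculated = 293 − 291.3 = 1.7 mOsm/kg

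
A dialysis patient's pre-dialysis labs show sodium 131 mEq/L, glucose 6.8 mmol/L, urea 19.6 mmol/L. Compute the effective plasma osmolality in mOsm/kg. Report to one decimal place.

268.8 mOsm/kg

Effective osmolality excludes urea (freely permeant across cell membranes):
2·Na + glucose
= 2·131 + 6.8
= 262 + 6.8
= 268.8 mOsm/kg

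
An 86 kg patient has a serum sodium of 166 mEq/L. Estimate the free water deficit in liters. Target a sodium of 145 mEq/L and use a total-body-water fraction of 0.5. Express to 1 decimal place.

TBW = 0.5 · 86 = 43 L
Free water deficit = TBW · (Na/145 − 1)
= 43 · (166/145 − 1)
= 43 · 0.1448
= 6.23 L

6.2 L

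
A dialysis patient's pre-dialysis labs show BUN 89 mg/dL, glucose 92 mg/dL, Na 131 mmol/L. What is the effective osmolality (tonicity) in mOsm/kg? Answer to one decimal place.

Effective osmolality excludes urea (freely permeant across cell membranes):
2·Na + glucose/18
= 2·131 + 92/18
= 262 + 5.11
= 267.11 mOsm/kg

267.1 mOsm/kg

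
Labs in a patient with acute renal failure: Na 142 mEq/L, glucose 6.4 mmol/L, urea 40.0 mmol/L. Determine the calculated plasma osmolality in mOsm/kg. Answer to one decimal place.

330.4 mOsm/kg

Calculated osmolality = 2·Na + glucose + urea
= 2·142 + 6.4 + 40
= 284 + 6.40 + 40
= 330.4 mOsm/kg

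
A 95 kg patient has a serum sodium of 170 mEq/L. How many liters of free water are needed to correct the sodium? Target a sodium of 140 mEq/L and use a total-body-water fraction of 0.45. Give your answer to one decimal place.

9.2 L

TBW = 0.45 · 95 = 42.75 L
Free water deficit = TBW · (Na/140 − 1)
= 42.75 · (170/140 − 1)
= 42.75 · 0.2143
= 9.16 L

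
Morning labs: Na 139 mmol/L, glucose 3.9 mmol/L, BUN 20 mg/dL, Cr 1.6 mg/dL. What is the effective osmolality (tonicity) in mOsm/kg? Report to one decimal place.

281.9 mOsm/kg

Effective osmolality excludes urea (freely permeant across cell membranes):
2·Na + glucose
= 2·139 + 3.9
= 278 + 3.9
= 281.9 mOsm/kg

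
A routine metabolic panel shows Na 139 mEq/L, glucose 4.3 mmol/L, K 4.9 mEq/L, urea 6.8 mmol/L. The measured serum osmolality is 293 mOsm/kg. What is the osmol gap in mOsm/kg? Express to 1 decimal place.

3.9 mOsm/kg

Calculated osmolality = 2·Na + glucose + urea
= 2·139 + 4.3 + 6.8
= 278 + 4.30 + 6.80
= 289.1 mOsm/kg ≈ 289.1 mOsm/kg
Osmolar gap = measured − calculated = 293 − 289.1 = 3.9 mOsm/kg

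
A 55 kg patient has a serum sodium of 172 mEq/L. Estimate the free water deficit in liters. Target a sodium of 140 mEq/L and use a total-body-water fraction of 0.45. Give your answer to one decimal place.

5.7 L

TBW = 0.45 · 55 = 24.75 L
Free water deficit = TBW · (Na/140 − 1)
= 24.75 · (172/140 − 1)
= 24.75 · 0.2286
= 5.66 L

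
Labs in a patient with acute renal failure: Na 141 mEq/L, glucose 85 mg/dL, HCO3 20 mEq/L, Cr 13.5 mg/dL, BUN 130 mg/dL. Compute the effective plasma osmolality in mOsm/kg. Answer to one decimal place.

286.7 mOsm/kg

Effective osmolality excludes urea (freely permeant across cell membranes):
2·Na + glucose/18
= 2·141 + 85/18
= 282 + 4.72
= 286.72 mOsm/kg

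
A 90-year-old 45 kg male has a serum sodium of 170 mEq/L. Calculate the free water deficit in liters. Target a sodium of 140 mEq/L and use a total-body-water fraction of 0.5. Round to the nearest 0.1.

4.8 L

TBW = 0.5 · 45 = 22.5 L
Free water deficit = TBW · (Na/140 − 1)
= 22.5 · (170/140 − 1)
= 22.5 · 0.2143
= 4.82 L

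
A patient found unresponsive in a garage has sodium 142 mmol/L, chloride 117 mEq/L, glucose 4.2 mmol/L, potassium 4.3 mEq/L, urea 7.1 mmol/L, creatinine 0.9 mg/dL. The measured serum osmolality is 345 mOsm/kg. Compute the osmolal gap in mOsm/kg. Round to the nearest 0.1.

Calculated osmolality = 2·Na + glucose + urea
= 2·142 + 4.2 + 7.1
= 284 + 4.20 + 7.10
= 295.3 mOsm/kg ≈ 295.3 mOsm/kg
Osmolar gap = measured − calculated = 345 − 295.3 = 49.7 mOsm/kg

49.7 mOsm/kg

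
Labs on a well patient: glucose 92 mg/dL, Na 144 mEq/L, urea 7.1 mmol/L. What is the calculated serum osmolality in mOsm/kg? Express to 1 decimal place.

Calculated osmolality = 2·Na + glucose/18 + urea
= 2·144 + 92/18 + 7.1
= 288 + 5.11 + 7.10
= 300.21 mOsm/kg

300.2 mOsm/kg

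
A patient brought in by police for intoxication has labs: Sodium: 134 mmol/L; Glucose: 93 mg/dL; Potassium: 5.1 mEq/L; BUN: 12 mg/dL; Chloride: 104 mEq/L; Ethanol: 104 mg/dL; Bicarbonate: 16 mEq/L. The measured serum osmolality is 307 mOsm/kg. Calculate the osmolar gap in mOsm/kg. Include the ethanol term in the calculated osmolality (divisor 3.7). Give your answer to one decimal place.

Calculated osmolality = 2·Na + glucose/18 + BUN/2.8 + ethanol/3.7
= 2·134 + 93/18 + 12/2.8 + 104/3.7
= 268 + 5.17 + 4.29 + 28.11
= 305.57 mOsm/kg ≈ 305.6 mOsm/kg
Osmolar gap = measured − calculated = 307 − 305.6 = 1.4 mOsm/kg

1.4 mOsm/kg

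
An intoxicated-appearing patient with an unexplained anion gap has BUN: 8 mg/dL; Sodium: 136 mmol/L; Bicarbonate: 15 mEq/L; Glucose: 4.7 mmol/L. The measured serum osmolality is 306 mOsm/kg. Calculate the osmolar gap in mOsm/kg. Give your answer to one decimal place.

26.4 mOsm/kg

Calculated osmolality = 2·Na + glucose + BUN/2.8
= 2·136 + 4.7 + 8/2.8
= 272 + 4.70 + 2.86
= 279.56 mOsm/kg ≈ 279.6 mOsm/kg
Osmolar gap = measured − calculated = 306 − 279.6 = 26.4 mOsm/kg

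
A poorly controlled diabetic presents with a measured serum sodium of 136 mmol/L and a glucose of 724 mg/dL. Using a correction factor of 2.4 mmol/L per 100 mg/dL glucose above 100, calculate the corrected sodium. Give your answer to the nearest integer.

151 mmol/L

Corrected Na = measured Na + 2.4 · (glucose − 100)/100
= 136 + 2.4 · (724 − 100)/100
= 136 + 15
= 151 mmol/L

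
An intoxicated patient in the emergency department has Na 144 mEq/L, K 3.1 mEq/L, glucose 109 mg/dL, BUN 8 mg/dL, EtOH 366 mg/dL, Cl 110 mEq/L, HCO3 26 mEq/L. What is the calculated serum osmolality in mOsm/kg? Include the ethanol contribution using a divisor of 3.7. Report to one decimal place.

Calculated osmolality = 2·Na + glucose/18 + BUN/2.8 + ethanol/3.7
= 2·144 + 109/18 + 8/2.8 + 366/3.7
= 288 + 6.06 + 2.86 + 98.92
= 395.84 mOsm/kg

395.8 mOsm/kg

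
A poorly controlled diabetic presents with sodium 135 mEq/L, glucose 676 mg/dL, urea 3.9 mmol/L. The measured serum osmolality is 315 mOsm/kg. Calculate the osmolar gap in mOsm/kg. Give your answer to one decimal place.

3.5 mOsm/kg

Calculated osmolality = 2·Na + glucose/18 + urea
= 2·135 + 676/18 + 3.9
= 270 + 37.56 + 3.90
= 311.46 mOsm/kg ≈ 311.5 mOsm/kg
Osmolar gap = measured − calculated = 315 − 311.5 = 3.5 mOsm/kg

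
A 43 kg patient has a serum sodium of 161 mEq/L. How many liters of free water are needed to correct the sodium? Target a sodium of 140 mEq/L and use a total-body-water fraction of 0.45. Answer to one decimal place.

TBW = 0.45 · 43 = 19.35 L
Free water deficit = TBW · (Na/140 − 1)
= 19.35 · (161/140 − 1)
= 19.35 · 0.15
= 2.9 L

2.9 L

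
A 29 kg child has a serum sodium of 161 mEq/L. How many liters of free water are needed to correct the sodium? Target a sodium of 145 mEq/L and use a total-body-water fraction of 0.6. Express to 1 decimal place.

1.9 L

TBW = 0.6 · 29 = 17.4 L
Free water deficit = TBW · (Na/145 − 1)
= 17.4 · (161/145 − 1)
= 17.4 · 0.1103
= 1.92 L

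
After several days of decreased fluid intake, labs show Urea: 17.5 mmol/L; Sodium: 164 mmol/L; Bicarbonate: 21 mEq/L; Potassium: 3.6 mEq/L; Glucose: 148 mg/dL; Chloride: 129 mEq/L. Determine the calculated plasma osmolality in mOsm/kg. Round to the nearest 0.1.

353.7 mOsm/kg

Calculated osmolality = 2·Na + glucose/18 + urea
= 2·164 + 148/18 + 17.5
= 328 + 8.22 + 17.50
= 353.72 mOsm/kg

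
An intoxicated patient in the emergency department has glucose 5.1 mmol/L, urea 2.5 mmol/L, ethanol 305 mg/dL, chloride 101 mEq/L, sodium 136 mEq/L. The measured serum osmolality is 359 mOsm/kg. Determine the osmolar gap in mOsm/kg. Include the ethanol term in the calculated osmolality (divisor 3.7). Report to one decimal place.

Calculated osmolality = 2·Na + glucose + urea + ethanol/3.7
= 2·136 + 5.1 + 2.5 + 305/3.7
= 272 + 5.10 + 2.50 + 82.43
= 362.03 mOsm/kg ≈ 362.0 mOsm/kg
Osmolar gap = measured − calculated = 359 − 362.0 = -3.0 mOsm/kg

-3.0 mOsm/kg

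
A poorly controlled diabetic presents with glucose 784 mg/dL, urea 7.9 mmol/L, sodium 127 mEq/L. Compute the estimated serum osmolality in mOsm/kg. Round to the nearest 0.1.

305.5 mOsm/kg

Calculated osmolality = 2·Na + glucose/18 + urea
= 2·127 + 784/18 + 7.9
= 254 + 43.56 + 7.90
= 305.46 mOsm/kg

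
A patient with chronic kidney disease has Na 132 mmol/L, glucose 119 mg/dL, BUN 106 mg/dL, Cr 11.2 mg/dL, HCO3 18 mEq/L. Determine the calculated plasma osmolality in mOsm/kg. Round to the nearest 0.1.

308.5 mOsm/kg

Calculated osmolality = 2·Na + glucose/18 + BUN/2.8
= 2·132 + 119/18 + 106/2.8
= 264 + 6.61 + 37.86
= 308.47 mOsm/kg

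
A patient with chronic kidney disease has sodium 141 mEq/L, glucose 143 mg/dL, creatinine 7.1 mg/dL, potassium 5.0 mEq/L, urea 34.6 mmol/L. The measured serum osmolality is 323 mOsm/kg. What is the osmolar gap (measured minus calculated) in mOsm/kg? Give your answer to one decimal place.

-1.5 mOsm/kg

Calculated osmolality = 2·Na + glucose/18 + urea
= 2·141 + 143/18 + 34.6
= 282 + 7.94 + 34.60
= 324.54 mOsm/kg ≈ 324.5 mOsm/kg
Osmolar gap = measured − calculated = 323 − 324.5 = -1.5 mOsm/kg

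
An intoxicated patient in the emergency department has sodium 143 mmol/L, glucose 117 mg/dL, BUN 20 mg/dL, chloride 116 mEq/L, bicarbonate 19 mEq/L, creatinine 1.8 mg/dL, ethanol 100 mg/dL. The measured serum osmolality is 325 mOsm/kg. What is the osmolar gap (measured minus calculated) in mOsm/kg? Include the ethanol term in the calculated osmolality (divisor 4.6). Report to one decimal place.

Calculated osmolality = 2·Na + glucose/18 + BUN/2.8 + ethanol/4.6
= 2·143 + 117/18 + 20/2.8 + 100/4.6
= 286 + 6.50 + 7.14 + 21.74
= 321.38 mOsm/kg ≈ 321.4 mOsm/kg
Osmolar gap = measured − calculated = 325 − 321.4 = 3.6 mOsm/kg

3.6 mOsm/kg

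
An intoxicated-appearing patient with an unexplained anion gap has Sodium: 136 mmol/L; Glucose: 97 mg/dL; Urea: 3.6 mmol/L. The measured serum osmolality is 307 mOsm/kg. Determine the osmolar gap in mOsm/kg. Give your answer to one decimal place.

Calculated osmolality = 2·Na + glucose/18 + urea
= 2·136 + 97/18 + 3.6
= 272 + 5.39 + 3.60
= 280.99 mOsm/kg ≈ 281.0 mOsm/kg
Osmolar gap = measured − calculated = 307 − 281.0 = 26.0 mOsm/kg

26.0 mOsm/kg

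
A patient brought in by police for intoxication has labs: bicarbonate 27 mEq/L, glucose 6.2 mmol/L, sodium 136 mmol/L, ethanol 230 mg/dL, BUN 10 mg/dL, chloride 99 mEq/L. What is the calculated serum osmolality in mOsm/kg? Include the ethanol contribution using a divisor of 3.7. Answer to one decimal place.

Calculated osmolality = 2·Na + glucose + BUN/2.8 + ethanol/3.7
= 2·136 + 6.2 + 10/2.8 + 230/3.7
= 272 + 6.20 + 3.57 + 62.16
= 343.93 mOsm/kg

343.9 mOsm/kg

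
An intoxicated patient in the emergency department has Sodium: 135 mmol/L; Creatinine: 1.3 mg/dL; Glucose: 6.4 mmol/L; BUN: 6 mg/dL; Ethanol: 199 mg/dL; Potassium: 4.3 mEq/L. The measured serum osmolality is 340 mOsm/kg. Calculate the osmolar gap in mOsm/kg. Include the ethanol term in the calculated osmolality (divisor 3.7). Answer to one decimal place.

Calculated osmolality = 2·Na + glucose + BUN/2.8 + ethanol/3.7
= 2·135 + 6.4 + 6/2.8 + 199/3.7
= 270 + 6.40 + 2.14 + 53.78
= 332.32 mOsm/kg ≈ 332.3 mOsm/kg
Osmolar gap = measured − calculated = 340 − 332.3 = 7.7 mOsm/kg

7.7 mOsm/kg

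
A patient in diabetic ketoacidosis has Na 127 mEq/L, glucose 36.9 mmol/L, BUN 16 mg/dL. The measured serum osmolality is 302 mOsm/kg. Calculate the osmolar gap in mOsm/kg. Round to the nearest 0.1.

5.4 mOsm/kg

Calculated osmolality = 2·Na + glucose + BUN/2.8
= 2·127 + 36.9 + 16/2.8
= 254 + 36.90 + 5.71
= 296.61 mOsm/kg ≈ 296.6 mOsm/kg
Osmolar gap = measured − calculated = 302 − 296.6 = 5.4 mOsm/kg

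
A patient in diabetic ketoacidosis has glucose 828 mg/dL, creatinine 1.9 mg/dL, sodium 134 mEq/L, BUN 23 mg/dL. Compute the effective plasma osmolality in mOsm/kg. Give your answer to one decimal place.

314.0 mOsm/kg

Effective osmolality excludes urea (freely permeant across cell membranes):
2·Na + glucose/18
= 2·134 + 828/18
= 268 + 46
= 314 mOsm/kg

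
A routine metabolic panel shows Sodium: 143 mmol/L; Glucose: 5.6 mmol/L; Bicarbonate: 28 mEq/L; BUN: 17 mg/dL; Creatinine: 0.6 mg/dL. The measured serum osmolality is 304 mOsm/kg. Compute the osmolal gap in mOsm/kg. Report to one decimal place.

6.3 mOsm/kg

Calculated osmolality = 2·Na + glucose + BUN/2.8
= 2·143 + 5.6 + 17/2.8
= 286 + 5.60 + 6.07
= 297.67 mOsm/kg ≈ 297.7 mOsm/kg
Osmolar gap = measured − calculated = 304 − 297.7 = 6.3 mOsm/kg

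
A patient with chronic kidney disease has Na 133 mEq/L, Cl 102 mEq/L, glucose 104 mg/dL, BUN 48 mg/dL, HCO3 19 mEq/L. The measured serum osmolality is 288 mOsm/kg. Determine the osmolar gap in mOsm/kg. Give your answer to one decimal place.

Calculated osmolality = 2·Na + glucose/18 + BUN/2.8
= 2·133 + 104/18 + 48/2.8
= 266 + 5.78 + 17.14
= 288.92 mOsm/kg ≈ 288.9 mOsm/kg
Osmolar gap = measured − calculated = 288 − 288.9 = -0.9 mOsm/kg

-0.9 mOsm/kg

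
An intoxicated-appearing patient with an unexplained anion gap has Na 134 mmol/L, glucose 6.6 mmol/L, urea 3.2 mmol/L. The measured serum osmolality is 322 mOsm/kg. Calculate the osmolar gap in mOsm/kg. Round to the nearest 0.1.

44.2 mOsm/kg

Calculated osmolality = 2·Na + glucose + urea
= 2·134 + 6.6 + 3.2
= 268 + 6.60 + 3.20
= 277.8 mOsm/kg ≈ 277.8 mOsm/kg
Osmolar gap = measured − calculated = 322 − 277.8 = 44.2 mOsm/kg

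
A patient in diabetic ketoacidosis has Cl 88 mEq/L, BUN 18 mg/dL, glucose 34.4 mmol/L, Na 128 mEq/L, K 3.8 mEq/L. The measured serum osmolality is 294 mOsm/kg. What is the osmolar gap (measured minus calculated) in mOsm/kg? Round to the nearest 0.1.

-2.8 mOsm/kg

Calculated osmolality = 2·Na + glucose + BUN/2.8
= 2·128 + 34.4 + 18/2.8
= 256 + 34.40 + 6.43
= 296.83 mOsm/kg ≈ 296.8 mOsm/kg
Osmolar gap = measured − calculated = 294 − 296.8 = -2.8 mOsm/kg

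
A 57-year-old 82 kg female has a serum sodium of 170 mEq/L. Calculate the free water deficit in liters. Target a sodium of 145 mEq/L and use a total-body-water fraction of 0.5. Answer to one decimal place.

TBW = 0.5 · 82 = 41 L
Free water deficit = TBW · (Na/145 − 1)
= 41 · (170/145 − 1)
= 41 · 0.1724
= 7.07 L

7.1 L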